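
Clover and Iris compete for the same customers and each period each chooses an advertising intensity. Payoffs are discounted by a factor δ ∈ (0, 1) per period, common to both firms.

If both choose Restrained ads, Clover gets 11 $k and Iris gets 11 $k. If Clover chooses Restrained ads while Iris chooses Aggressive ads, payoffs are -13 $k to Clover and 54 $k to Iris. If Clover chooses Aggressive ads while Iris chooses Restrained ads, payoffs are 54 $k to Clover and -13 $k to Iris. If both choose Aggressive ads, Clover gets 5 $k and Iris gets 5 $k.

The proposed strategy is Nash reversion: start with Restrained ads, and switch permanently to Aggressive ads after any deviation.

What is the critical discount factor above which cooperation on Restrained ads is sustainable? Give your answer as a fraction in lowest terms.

43/49

Cooperation forever yields 11 each period: 11/(1−δ).
Deviating yields 54 once, then 5 forever: 54 + 5δ/(1−δ).
No profitable deviation requires 11/(1−δ) ≥ 54 + 5δ/(1−δ).
Multiplying by (1−δ): 11 ≥ 54(1−δ) + 5δ = 54 − 49δ.
So 49δ ≥ 43, i.e. δ ≥ 43/49.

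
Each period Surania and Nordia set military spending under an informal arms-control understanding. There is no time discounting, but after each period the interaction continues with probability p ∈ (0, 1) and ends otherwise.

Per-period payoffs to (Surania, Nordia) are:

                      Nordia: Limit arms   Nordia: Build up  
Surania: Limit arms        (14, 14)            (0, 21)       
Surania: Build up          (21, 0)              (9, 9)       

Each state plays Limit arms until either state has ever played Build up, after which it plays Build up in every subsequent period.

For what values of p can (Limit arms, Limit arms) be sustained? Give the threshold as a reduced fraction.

With no time discounting, the continuation probability p plays the role of the discount factor.
Grim-trigger IC: 14/(1−p) ≥ 21 + 9p/(1−p) ⇒ p ≥ (21−14)/(21−9) = 7/12.

7/12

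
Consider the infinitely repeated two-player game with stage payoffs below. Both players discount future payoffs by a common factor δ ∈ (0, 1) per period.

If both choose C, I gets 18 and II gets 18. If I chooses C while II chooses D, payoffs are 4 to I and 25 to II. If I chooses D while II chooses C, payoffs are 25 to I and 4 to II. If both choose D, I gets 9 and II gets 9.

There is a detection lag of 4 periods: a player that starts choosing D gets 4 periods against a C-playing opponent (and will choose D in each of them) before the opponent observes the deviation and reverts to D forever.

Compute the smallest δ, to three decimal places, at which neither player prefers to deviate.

0.813

Deviating for the 4 undetected periods gains 25−18 = 7 per period over cooperation, then loses 18−9 = 9 per period forever once punishment starts.
Gain: 7(1 + δ + … + δ^3); loss: 9·δ^4/(1−δ).
No profitable deviation ⇔ 7(1−δ^4) ≤ 9·δ^4, i.e. δ^4 ≥ 7/(7+9) = 7/16.
Hence δ ≥ (7/16)^(1/4) ≈ 0.813.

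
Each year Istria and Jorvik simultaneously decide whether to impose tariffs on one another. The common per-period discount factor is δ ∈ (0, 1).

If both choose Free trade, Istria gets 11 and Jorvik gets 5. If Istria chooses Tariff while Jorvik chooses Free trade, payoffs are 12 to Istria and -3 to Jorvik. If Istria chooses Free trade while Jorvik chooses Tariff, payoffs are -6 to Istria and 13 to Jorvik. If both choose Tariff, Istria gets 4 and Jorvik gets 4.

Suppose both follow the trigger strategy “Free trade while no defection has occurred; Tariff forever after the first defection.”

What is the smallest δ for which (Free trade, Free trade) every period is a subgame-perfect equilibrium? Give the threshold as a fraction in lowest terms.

Istria's threshold: (12−11)/(12−4) = 1/8.
Jorvik's threshold: (13−5)/(13−4) = 8/9.
1/8 < 8/9, so Jorvik binds and δ* = 8/9.

8/9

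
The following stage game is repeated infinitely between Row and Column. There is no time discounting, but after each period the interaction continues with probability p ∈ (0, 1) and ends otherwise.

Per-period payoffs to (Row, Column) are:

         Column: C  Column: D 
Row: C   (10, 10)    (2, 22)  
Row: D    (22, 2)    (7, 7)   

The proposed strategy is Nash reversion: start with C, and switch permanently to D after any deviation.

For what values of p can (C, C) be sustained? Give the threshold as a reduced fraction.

Expected cooperation value is 10 + p·10 + p²·10 + … = 10/(1−p); deviation gives 22 + p·7/(1−p).
10 ≥ 22(1−p) + 7p ⇒ 15p ≥ 12 ⇒ p ≥ 12/15 = 4/5.

4/5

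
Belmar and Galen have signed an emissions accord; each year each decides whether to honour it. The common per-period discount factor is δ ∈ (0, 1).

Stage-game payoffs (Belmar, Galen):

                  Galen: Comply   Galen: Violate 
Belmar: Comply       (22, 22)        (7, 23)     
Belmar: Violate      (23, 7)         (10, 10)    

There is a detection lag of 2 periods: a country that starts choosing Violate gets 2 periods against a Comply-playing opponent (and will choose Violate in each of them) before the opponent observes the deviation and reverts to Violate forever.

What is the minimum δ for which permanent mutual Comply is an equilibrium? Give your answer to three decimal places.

A deviator earns 23 for 2 periods, then 10 forever; cooperating earns 22 forever. Multiplying the IC by (1−δ):
22 ≥ 23(1−δ^2) + 10δ^2, so 13·δ^2 ≥ 1 and δ^2 ≥ 1/13.
δ ≥ (1/13)^(1/2) ≈ 0.277.

0.277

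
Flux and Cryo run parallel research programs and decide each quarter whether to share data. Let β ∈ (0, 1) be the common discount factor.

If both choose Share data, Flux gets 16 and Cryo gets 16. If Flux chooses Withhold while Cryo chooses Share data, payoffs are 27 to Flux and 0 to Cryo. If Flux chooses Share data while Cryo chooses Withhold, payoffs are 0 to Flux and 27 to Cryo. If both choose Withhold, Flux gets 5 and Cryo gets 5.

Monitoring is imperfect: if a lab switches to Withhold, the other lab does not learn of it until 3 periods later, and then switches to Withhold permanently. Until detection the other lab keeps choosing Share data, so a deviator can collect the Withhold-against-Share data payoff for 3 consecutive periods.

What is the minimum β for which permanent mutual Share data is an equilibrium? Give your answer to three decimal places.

0.794

The best deviation is to choose Withhold for all 3 undetected periods, earning 27 each, then 5 forever once detected.
Deviation value: 27(1−β^3)/(1−β) + 5β^3/(1−β); cooperation value: 16/(1−β).
IC: 16 ≥ 27(1−β^3) + 5β^3 = 27 − 22β^3.
So β^3 ≥ 11/22 = 1/2, giving β ≥ (1/2)^(1/3) ≈ 0.794.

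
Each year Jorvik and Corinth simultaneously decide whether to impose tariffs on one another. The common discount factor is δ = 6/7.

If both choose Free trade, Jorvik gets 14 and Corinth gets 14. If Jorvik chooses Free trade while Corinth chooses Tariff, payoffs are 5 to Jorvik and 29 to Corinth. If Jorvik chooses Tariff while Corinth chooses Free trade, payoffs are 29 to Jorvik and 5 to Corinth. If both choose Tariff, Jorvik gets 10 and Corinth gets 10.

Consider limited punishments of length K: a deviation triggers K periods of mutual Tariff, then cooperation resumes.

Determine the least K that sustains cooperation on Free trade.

No profitable deviation requires (14−10)(δ+…+δ^K) ≥ 29−14, i.e. δ+…+δ^K ≥ 15/4 ≈ 3.7500.
With δ = 6/7, the partial sums are K=1: 0.8571, K=2: 1.5918, …, K=5: 3.2240, K=6: 3.6206, K=7: 3.9605.
K = 7 is the first length at which the sum reaches 3.7500.

7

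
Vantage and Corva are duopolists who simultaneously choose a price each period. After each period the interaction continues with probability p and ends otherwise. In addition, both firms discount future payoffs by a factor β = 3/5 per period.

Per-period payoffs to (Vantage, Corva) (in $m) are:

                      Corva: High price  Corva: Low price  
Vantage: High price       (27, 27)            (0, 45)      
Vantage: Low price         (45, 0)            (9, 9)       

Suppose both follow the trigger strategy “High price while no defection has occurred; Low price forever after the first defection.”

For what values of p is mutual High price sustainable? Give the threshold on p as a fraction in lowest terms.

Expected continuation weight on next period's payoff is β·p = 3/5·p, which plays the role of the discount factor.
Cooperation requires 3/5·p ≥ (45−27)/(45−9) = 1/2, hence p ≥ 5/6.

5/6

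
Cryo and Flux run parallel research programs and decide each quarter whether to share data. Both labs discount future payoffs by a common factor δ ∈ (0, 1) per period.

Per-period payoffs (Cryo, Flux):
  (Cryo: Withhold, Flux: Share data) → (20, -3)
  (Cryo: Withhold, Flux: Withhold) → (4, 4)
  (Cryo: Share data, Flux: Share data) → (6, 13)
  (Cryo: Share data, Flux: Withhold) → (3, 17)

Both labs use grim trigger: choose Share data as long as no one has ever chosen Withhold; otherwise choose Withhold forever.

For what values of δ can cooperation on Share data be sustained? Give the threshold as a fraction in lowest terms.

Cryo: cooperation gives 6 each period; deviation gives 20 once then 4 forever.
  6/(1−δ) ≥ 20 + 4δ/(1−δ) ⇒ δ ≥ 14/16 = 7/8.
Flux: cooperation gives 13 each period; deviation gives 17 once then 4 forever.
  δ ≥ 4/13.
Both must hold, so the binding constraint is Cryo's: δ ≥ 7/8.

7/8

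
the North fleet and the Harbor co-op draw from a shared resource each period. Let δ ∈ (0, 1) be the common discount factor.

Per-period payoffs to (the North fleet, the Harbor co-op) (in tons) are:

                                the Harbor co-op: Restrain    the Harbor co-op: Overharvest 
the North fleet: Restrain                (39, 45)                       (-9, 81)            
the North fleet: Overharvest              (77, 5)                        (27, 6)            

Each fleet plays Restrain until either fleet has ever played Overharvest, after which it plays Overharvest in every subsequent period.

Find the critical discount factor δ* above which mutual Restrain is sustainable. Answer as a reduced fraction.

19/25

the North fleet's threshold: (77−39)/(77−27) = 19/25.
the Harbor co-op's threshold: (81−45)/(81−6) = 12/25.
19/25 > 12/25, so the North fleet binds and δ* = 19/25.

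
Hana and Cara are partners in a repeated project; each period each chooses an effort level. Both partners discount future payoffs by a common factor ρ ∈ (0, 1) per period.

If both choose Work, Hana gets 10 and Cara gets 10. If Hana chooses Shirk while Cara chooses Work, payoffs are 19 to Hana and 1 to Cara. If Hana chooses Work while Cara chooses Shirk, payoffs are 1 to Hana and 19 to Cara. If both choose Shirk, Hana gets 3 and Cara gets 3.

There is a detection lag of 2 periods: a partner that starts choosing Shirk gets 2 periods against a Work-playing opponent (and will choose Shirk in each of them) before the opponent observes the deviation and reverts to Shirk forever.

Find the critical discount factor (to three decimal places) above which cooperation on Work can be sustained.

The best deviation is to choose Shirk for all 2 undetected periods, earning 19 each, then 3 forever once detected.
Deviation value: 19(1−ρ^2)/(1−ρ) + 3ρ^2/(1−ρ); cooperation value: 10/(1−ρ).
IC: 10 ≥ 19(1−ρ^2) + 3ρ^2 = 19 − 16ρ^2.
So ρ^2 ≥ 9/16, giving ρ ≥ (9/16)^(1/2) ≈ 0.750.

0.750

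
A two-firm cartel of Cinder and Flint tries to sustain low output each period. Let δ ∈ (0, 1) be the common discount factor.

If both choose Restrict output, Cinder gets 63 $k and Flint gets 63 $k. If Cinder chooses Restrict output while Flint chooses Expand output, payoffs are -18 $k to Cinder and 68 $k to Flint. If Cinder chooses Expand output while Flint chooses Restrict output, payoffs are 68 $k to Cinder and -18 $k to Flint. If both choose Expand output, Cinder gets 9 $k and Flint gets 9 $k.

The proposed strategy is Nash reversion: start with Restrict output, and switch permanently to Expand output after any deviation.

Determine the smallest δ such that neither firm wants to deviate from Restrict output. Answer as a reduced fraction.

5/59

One-period gain from deviating is 68 − 63 = 5. The loss is 63 − 9 = 54 in every subsequent period, with present value 54·δ/(1−δ).
Deviation is unprofitable when 54·δ/(1−δ) ≥ 5, i.e. δ/(1−δ) ≥ 5/54.
Equivalently δ ≥ 5/(5+54) = 5/59.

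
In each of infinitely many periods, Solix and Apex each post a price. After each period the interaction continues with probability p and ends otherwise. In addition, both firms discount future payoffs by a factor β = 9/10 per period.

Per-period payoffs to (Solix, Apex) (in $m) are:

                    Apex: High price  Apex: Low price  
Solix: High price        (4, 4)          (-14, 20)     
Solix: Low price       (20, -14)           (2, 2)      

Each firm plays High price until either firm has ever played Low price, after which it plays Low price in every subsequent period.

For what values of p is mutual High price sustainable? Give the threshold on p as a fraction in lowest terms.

80/81

Expected continuation weight on next period's payoff is β·p = 9/10·p, which plays the role of the discount factor.
Cooperation requires 9/10·p ≥ (20−4)/(20−2) = 8/9, hence p ≥ 80/81.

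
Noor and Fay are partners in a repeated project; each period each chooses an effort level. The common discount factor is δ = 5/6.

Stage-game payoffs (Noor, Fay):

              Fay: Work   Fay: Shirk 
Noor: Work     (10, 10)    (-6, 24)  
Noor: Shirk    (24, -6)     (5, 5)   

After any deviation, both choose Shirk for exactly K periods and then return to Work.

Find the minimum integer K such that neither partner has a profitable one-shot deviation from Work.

5

Need Σ_{k=1}^{K} δ^k ≥ (24−10)/(10−5) = 2.8000 at δ = 5/6.
At K = 4 the sum is 2.5887 < 2.8000; at K = 5 it is 2.9906 ≥ 2.8000.
So the minimum punishment length is K = 5.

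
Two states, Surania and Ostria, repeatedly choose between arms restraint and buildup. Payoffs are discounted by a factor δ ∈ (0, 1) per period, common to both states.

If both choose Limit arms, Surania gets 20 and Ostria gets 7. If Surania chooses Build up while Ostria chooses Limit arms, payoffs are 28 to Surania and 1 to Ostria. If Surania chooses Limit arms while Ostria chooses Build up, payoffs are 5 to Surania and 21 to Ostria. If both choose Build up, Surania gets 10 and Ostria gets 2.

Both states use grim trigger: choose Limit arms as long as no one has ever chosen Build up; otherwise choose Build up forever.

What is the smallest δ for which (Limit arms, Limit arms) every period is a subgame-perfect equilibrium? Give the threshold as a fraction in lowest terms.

14/19

Surania's threshold: (28−20)/(28−10) = 4/9.
Ostria's threshold: (21−7)/(21−2) = 14/19.
4/9 < 14/19, so Ostria binds and δ* = 14/19.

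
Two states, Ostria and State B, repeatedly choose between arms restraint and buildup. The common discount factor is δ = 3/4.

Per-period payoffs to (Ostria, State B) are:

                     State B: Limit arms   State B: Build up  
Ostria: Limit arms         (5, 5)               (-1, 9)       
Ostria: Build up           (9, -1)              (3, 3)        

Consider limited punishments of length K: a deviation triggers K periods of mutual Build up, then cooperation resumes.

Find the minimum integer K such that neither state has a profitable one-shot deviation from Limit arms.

4

IC: δ(1−δ^K)/(1−δ) ≥ (9−5)/(5−3) = 2.
With δ = 3/4: need 1 − δ^K ≥ 2·(1−3/4)/(3/4), i.e. δ^K ≤ 0.3333.
Since (3/4)^3 = 0.4219 and (3/4)^4 = 0.3164, the smallest such K is 4.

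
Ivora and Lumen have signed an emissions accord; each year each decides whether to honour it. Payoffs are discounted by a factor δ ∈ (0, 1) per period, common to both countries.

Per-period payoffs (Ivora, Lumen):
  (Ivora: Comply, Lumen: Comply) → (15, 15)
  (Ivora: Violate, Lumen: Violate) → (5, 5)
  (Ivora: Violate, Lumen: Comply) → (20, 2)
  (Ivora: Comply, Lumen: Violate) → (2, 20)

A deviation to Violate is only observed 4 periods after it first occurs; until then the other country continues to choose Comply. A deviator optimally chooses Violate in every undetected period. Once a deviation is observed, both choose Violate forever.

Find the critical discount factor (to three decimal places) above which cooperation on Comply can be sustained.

0.760

The best deviation is to choose Violate for all 4 undetected periods, earning 20 each, then 5 forever once detected.
Deviation value: 20(1−δ^4)/(1−δ) + 5δ^4/(1−δ); cooperation value: 15/(1−δ).
IC: 15 ≥ 20(1−δ^4) + 5δ^4 = 20 − 15δ^4.
So δ^4 ≥ 5/15 = 1/3, giving δ ≥ (1/3)^(1/4) ≈ 0.760.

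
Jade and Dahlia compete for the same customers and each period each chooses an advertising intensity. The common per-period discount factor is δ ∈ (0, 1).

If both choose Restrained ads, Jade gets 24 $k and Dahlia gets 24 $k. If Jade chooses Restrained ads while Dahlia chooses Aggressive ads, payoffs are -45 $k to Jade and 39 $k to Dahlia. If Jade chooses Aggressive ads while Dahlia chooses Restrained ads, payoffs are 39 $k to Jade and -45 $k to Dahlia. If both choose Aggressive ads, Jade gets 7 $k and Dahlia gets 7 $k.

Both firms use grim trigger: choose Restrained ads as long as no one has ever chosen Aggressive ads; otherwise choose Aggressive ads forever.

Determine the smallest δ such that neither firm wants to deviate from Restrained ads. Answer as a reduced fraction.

15/32

Cooperation forever yields 24 each period: 24/(1−δ).
Deviating yields 39 once, then 7 forever: 39 + 7δ/(1−δ).
No profitable deviation requires 24/(1−δ) ≥ 39 + 7δ/(1−δ).
Multiplying by (1−δ): 24 ≥ 39(1−δ) + 7δ = 39 − 32δ.
So 32δ ≥ 15, i.e. δ ≥ 15/32.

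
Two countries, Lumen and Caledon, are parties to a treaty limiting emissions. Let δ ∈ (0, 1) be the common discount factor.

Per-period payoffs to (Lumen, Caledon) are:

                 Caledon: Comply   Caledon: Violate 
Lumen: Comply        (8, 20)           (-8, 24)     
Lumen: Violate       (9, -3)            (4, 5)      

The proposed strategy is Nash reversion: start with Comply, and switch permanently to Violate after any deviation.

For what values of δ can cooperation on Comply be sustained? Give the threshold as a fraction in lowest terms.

4/19

Lumen: cooperation gives 8 each period; deviation gives 9 once then 4 forever.
  8/(1−δ) ≥ 9 + 4δ/(1−δ) ⇒ δ ≥ 1/5.
Caledon: cooperation gives 20 each period; deviation gives 24 once then 5 forever.
  δ ≥ 4/19.
Both must hold, so the binding constraint is Caledon's: δ ≥ 4/19.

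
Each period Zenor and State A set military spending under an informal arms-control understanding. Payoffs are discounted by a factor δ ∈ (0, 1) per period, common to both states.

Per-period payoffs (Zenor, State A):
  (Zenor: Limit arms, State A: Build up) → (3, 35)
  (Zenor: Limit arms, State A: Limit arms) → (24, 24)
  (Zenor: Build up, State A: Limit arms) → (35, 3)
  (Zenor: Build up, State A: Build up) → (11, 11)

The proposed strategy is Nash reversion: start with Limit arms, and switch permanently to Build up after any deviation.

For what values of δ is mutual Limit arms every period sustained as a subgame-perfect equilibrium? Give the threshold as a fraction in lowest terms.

24/(1−δ) ≥ 35 + 11δ/(1−δ)
24 ≥ 35 − 24δ
δ ≥ 11/24.

11/24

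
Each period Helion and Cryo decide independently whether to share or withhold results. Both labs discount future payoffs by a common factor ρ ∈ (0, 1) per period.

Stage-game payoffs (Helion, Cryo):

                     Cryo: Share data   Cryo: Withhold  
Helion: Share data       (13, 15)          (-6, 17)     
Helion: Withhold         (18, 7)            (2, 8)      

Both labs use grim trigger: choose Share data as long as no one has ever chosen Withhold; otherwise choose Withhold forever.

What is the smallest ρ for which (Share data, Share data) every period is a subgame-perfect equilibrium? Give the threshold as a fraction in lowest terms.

Helion's threshold: (18−13)/(18−2) = 5/16.
Cryo's threshold: (17−15)/(17−8) = 2/9.
5/16 > 2/9, so Helion binds and ρ* = 5/16.

5/16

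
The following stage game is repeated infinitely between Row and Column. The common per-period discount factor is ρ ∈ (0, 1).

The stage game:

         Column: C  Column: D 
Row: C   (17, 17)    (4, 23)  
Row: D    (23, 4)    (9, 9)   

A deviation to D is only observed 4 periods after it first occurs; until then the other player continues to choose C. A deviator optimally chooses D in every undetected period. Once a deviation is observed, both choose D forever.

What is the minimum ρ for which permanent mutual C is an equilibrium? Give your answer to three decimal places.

A deviator earns 23 for 4 periods, then 9 forever; cooperating earns 17 forever. Multiplying the IC by (1−ρ):
17 ≥ 23(1−ρ^4) + 9ρ^4, so 14·ρ^4 ≥ 6 and ρ^4 ≥ 3/7.
ρ ≥ (3/7)^(1/4) ≈ 0.809.

0.809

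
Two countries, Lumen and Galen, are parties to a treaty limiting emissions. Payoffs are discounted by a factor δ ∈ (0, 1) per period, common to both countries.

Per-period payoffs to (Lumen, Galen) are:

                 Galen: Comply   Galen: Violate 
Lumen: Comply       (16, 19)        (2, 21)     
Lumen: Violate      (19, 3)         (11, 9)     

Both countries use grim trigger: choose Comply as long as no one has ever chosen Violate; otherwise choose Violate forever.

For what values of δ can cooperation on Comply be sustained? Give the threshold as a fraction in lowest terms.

3/8

For Lumen: deviation gain 19−16 = 3, per-period punishment loss 16−11 = 5. IC gives δ ≥ 3/8.
For Galen: gain 2, loss 10 per period, so δ ≥ 2/12 = 1/6.
The tighter constraint is Lumen's, so cooperation needs δ ≥ 3/8.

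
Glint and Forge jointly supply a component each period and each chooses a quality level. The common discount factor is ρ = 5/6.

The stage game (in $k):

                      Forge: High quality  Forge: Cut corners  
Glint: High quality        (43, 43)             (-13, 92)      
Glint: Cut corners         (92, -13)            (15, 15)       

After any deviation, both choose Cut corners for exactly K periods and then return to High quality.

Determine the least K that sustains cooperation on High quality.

IC: ρ(1−ρ^K)/(1−ρ) ≥ (92−43)/(43−15) = 7/4.
With ρ = 5/6: need 1 − ρ^K ≥ 7/4·(1−5/6)/(5/6), i.e. ρ^K ≤ 0.6500.
Since (5/6)^2 = 0.6944 and (5/6)^3 = 0.5787, the smallest such K is 3.

3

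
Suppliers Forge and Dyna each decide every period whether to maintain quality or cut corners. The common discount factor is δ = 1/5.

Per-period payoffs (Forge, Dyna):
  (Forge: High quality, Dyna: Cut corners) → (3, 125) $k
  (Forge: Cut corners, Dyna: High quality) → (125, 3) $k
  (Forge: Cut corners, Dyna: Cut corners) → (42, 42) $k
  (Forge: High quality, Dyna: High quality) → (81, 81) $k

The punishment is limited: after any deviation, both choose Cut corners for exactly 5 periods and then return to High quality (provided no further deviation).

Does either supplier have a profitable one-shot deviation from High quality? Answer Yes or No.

Yes

IC: δ+…+δ^5 ≥ (125−81)/(81−42) = 44/39.
At δ = 1/5: partial sum = 0.2499 < 1.1282. Cooperation not sustainable.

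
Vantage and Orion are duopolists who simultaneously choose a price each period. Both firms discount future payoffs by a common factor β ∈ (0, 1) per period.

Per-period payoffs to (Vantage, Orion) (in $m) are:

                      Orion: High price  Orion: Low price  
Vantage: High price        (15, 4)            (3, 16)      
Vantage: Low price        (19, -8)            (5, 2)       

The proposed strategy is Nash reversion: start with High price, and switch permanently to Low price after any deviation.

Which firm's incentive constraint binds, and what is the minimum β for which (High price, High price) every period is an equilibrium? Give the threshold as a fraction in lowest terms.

Orion; β ≥ 6/7

Vantage: cooperation gives 15 each period; deviation gives 19 once then 5 forever.
  15/(1−β) ≥ 19 + 5β/(1−β) ⇒ β ≥ 4/14 = 2/7.
Orion: cooperation gives 4 each period; deviation gives 16 once then 2 forever.
  β ≥ 12/14 = 6/7.
Both must hold, so the binding constraint is Orion's: β ≥ 6/7.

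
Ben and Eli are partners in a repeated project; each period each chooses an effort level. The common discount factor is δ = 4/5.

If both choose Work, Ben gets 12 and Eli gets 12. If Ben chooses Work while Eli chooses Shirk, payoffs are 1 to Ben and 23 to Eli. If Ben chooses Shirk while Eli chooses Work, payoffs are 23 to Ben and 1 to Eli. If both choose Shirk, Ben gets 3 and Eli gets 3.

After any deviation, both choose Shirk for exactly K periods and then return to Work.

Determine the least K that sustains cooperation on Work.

2

No profitable deviation requires (12−3)(δ+…+δ^K) ≥ 23−12, i.e. δ+…+δ^K ≥ 11/9 ≈ 1.2222.
With δ = 4/5, the partial sums are K=1: 0.8000, K=2: 1.4400.
K = 2 is the first length at which the sum reaches 1.2222.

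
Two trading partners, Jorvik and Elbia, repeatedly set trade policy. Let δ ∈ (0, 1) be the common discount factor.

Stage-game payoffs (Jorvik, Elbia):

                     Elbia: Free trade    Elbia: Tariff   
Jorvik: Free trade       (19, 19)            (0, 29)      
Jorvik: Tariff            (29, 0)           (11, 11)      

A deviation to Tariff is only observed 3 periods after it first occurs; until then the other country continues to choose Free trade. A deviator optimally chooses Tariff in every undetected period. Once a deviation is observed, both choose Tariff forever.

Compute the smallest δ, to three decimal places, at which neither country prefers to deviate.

The best deviation is to choose Tariff for all 3 undetected periods, earning 29 each, then 11 forever once detected.
Deviation value: 29(1−δ^3)/(1−δ) + 11δ^3/(1−δ); cooperation value: 19/(1−δ).
IC: 19 ≥ 29(1−δ^3) + 11δ^3 = 29 − 18δ^3.
So δ^3 ≥ 10/18 = 5/9, giving δ ≥ (5/9)^(1/3) ≈ 0.822.

0.822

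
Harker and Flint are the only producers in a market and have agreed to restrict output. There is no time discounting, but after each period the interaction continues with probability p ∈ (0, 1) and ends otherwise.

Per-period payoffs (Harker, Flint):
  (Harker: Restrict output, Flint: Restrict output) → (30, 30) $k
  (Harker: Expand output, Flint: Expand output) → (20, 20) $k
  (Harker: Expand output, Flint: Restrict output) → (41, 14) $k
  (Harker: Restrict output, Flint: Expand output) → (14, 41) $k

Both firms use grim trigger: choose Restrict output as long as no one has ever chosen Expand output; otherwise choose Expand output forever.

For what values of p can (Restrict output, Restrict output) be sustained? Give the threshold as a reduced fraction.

Expected cooperation value is 30 + p·30 + p²·30 + … = 30/(1−p); deviation gives 41 + p·20/(1−p).
30 ≥ 41(1−p) + 20p ⇒ 21p ≥ 11 ⇒ p ≥ 11/21.

11/21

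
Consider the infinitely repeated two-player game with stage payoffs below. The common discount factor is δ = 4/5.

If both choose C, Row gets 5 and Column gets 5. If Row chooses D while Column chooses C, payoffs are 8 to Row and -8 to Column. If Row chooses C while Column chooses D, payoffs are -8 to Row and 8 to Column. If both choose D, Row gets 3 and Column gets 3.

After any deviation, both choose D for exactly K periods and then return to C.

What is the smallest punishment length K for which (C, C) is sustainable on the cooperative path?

IC: δ(1−δ^K)/(1−δ) ≥ (8−5)/(5−3) = 3/2.
With δ = 4/5: need 1 − δ^K ≥ 3/2·(1−4/5)/(4/5), i.e. δ^K ≤ 0.6250.
Since (4/5)^2 = 0.6400 and (4/5)^3 = 0.5120, the smallest such K is 3.

3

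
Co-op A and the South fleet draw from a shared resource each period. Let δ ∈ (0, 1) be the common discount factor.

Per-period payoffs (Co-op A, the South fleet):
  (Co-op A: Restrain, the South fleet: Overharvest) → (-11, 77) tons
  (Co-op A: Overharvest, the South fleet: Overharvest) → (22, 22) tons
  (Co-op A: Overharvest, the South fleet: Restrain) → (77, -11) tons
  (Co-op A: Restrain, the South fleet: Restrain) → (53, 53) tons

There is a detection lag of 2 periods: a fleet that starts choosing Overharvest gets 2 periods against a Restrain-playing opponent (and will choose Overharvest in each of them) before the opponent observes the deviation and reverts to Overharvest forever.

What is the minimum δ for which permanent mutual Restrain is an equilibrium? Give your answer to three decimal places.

A deviator earns 77 for 2 periods, then 22 forever; cooperating earns 53 forever. Multiplying the IC by (1−δ):
53 ≥ 77(1−δ^2) + 22δ^2, so 55·δ^2 ≥ 24 and δ^2 ≥ 24/55.
δ ≥ (24/55)^(1/2) ≈ 0.661.

0.661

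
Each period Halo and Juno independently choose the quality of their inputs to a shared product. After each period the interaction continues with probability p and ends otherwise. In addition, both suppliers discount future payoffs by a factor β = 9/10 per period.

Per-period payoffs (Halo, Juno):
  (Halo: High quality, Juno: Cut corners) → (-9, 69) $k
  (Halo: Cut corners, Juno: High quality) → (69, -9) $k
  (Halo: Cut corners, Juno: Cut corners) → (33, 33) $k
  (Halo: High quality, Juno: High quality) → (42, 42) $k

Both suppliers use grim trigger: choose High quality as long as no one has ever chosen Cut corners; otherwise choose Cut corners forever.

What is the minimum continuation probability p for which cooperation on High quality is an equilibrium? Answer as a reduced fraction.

5/6

Expected continuation weight on next period's payoff is β·p = 9/10·p, which plays the role of the discount factor.
Cooperation requires 9/10·p ≥ (69−42)/(69−33) = 3/4, hence p ≥ 5/6.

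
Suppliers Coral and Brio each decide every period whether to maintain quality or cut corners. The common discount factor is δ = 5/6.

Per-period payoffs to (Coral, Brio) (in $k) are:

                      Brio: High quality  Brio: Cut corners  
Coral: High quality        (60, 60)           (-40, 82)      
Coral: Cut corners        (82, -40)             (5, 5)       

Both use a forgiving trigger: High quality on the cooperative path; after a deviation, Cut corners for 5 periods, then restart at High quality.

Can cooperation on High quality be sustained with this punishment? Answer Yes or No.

A one-shot deviation gives 82 now, then 5 for 5 periods, then back to 60.
Gain from deviating: (82−60) today; loss: (60−5) in each of the next 5 periods.
No-deviation condition: (60−5)(δ+…+δ^5) ≥ 82−60, i.e. δ+…+δ^5 ≥ 2/5.
At δ = 5/6: δ+…+δ^5 = 2.9906 ≥ 0.4000.
So cooperation is sustainable.

Yes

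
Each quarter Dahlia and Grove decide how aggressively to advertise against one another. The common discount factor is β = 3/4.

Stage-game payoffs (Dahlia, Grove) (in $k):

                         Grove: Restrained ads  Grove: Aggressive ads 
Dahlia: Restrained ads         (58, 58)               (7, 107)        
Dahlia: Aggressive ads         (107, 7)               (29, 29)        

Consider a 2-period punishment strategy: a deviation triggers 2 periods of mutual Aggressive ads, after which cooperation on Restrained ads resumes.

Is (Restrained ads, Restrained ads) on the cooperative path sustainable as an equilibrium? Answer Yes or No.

IC: β+…+β^2 ≥ (107−58)/(58−29) = 49/29.
At β = 3/4: partial sum = 1.3125 < 1.6897. Cooperation not sustainable.

No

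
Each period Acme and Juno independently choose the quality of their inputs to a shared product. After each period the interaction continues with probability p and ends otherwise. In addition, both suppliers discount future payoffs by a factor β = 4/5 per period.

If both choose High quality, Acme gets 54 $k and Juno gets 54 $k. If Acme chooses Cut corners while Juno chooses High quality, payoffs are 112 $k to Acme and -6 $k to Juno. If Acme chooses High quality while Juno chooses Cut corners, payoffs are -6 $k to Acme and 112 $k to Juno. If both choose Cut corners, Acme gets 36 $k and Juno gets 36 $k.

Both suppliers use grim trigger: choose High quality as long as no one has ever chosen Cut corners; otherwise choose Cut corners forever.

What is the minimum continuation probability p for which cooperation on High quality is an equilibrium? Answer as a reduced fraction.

145/152

Expected continuation weight on next period's payoff is β·p = 4/5·p, which plays the role of the discount factor.
Cooperation requires 4/5·p ≥ (112−54)/(112−36) = 29/38, hence p ≥ 145/152.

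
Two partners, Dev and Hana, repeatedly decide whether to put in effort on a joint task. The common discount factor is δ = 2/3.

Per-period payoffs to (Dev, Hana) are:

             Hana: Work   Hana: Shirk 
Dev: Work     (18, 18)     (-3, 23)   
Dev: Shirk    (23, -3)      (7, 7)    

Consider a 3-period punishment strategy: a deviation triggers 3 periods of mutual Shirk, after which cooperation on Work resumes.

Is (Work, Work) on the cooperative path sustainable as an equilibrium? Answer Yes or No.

Yes

IC: δ+…+δ^3 ≥ (23−18)/(18−7) = 5/11.
At δ = 2/3: partial sum = 1.4074 ≥ 0.4545. Cooperation sustainable.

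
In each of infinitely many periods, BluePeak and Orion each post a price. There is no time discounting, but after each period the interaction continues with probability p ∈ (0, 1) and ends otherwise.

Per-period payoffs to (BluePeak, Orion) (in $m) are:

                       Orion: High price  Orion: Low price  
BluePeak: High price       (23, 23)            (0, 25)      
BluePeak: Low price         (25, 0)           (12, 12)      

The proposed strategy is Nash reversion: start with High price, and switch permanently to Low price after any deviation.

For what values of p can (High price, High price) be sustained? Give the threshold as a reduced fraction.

2/13

Expected cooperation value is 23 + p·23 + p²·23 + … = 23/(1−p); deviation gives 25 + p·12/(1−p).
23 ≥ 25(1−p) + 12p ⇒ 13p ≥ 2 ⇒ p ≥ 2/13.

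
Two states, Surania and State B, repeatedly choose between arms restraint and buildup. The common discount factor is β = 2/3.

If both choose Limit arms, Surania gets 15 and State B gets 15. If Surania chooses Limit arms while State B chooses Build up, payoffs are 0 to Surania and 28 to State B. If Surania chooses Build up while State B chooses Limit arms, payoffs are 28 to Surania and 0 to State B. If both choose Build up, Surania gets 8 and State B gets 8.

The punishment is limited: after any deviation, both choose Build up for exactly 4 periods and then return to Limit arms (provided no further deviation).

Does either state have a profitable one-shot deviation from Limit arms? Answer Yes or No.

Yes

Comparing payoff streams over the 5 periods until play realigns: cooperate → 15(1+β+…+β^4); deviate → 28 + 8(β+…+β^4).
Cooperation is sustained iff (15−8)(β+…+β^4) ≥ 28−15.
β+…+β^4 = 2/3·(1−(2/3)^4)/(1−2/3) = 1.6049, and (28−15)/(15−8) = 1.8571.
1.6049 < 1.8571, so cooperation is not sustainable.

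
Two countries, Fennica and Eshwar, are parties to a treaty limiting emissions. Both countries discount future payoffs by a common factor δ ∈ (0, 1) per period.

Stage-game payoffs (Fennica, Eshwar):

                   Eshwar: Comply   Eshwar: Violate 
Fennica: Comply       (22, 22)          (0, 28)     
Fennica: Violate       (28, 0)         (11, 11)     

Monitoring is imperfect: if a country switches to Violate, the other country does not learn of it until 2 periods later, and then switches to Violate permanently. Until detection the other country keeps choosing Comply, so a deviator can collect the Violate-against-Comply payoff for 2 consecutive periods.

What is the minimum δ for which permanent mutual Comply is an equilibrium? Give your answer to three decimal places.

0.594

A deviator earns 28 for 2 periods, then 11 forever; cooperating earns 22 forever. Multiplying the IC by (1−δ):
22 ≥ 28(1−δ^2) + 11δ^2, so 17·δ^2 ≥ 6 and δ^2 ≥ 6/17.
δ ≥ (6/17)^(1/2) ≈ 0.594.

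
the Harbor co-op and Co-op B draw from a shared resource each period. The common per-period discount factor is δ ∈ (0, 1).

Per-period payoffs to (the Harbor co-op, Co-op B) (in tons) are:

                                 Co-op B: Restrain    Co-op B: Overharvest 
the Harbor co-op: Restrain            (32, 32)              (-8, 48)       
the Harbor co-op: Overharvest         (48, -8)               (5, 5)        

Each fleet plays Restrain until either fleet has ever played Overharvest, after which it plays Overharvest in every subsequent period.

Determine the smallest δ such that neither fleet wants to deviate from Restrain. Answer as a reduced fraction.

16/43

Cooperation forever yields 32 each period: 32/(1−δ).
Deviating yields 48 once, then 5 forever: 48 + 5δ/(1−δ).
No profitable deviation requires 32/(1−δ) ≥ 48 + 5δ/(1−δ).
Multiplying by (1−δ): 32 ≥ 48(1−δ) + 5δ = 48 − 43δ.
So 43δ ≥ 16, i.e. δ ≥ 16/43.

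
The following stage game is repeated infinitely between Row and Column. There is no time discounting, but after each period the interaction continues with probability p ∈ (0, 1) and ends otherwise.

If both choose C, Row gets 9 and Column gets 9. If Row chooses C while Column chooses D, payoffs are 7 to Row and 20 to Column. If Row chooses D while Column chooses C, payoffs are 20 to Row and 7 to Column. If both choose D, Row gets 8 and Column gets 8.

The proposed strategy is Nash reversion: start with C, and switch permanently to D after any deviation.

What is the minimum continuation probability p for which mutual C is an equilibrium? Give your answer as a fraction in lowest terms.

With no time discounting, the continuation probability p plays the role of the discount factor.
Grim-trigger IC: 9/(1−p) ≥ 20 + 8p/(1−p) ⇒ p ≥ (20−9)/(20−8) = 11/12.

11/12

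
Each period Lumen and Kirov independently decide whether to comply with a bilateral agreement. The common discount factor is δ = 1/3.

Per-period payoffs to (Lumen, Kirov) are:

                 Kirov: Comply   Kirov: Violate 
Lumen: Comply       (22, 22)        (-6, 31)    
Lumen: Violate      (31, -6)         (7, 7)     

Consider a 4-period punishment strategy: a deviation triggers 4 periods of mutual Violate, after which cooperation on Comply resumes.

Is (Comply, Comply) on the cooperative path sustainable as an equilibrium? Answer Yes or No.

No

Comparing payoff streams over the 5 periods until play realigns: cooperate → 22(1+δ+…+δ^4); deviate → 31 + 7(δ+…+δ^4).
Cooperation is sustained iff (22−7)(δ+…+δ^4) ≥ 31−22.
δ+…+δ^4 = 1/3·(1−(1/3)^4)/(1−1/3) = 0.4938, and (31−22)/(22−7) = 0.6000.
0.4938 < 0.6000, so cooperation is not sustainable.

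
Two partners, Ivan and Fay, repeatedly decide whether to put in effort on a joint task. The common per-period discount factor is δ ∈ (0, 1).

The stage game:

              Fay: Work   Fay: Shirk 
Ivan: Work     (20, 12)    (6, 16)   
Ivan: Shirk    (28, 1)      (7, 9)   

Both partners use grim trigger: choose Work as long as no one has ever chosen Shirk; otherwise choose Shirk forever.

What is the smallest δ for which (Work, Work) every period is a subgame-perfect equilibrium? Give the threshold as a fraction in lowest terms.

4/7

For Ivan: deviation gain 28−20 = 8, per-period punishment loss 20−7 = 13. IC gives δ ≥ 8/21.
For Fay: gain 4, loss 3 per period, so δ ≥ 4/7.
The tighter constraint is Fay's, so cooperation needs δ ≥ 4/7.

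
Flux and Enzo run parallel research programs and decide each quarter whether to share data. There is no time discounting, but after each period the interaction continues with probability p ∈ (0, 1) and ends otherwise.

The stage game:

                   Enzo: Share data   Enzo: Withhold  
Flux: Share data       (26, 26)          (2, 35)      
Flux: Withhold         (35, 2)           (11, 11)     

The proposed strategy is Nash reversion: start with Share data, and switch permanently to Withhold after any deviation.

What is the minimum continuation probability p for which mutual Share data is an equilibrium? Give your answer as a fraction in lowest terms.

With no time discounting, the continuation probability p plays the role of the discount factor.
Grim-trigger IC: 26/(1−p) ≥ 35 + 11p/(1−p) ⇒ p ≥ (35−26)/(35−11) = 3/8.

3/8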